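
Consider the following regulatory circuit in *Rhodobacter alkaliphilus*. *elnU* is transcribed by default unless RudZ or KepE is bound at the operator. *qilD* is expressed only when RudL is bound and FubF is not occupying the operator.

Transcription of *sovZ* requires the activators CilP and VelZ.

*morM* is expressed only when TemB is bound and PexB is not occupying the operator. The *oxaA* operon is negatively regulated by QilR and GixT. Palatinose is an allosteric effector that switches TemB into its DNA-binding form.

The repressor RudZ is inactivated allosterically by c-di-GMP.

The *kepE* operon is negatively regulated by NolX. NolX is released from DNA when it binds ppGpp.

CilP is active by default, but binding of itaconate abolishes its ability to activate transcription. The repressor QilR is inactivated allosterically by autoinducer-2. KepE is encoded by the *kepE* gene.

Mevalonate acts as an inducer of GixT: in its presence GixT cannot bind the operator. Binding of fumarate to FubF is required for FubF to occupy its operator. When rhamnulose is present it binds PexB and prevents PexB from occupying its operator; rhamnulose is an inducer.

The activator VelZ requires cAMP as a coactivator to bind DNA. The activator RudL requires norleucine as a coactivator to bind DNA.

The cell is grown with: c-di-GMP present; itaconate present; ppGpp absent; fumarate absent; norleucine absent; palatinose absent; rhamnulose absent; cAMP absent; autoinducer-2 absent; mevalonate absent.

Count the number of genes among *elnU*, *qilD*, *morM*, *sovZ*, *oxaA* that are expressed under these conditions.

1

c-di-GMP is present, so RudZ is inactive.
ppGpp is absent, so NolX is active.
With repressor NolX bound, *kepE* is not transcribed.
So KepE is not produced.
With no repressor bound, *elnU* is transcribed.
→ *elnU* is ON.
Fumarate is absent, so FubF is inactive.
Norleucine is absent, so RudL is inactive.
Required activator RudL is absent, so *qilD* is not transcribed.
→ *qilD* is OFF.
Rhamnulose is absent, so PexB is active.
Palatinose is absent, so TemB is inactive.
With repressor PexB bound, *morM* is not transcribed.
→ *morM* is OFF.
Itaconate is present, so CilP is inactive.
cAMP is absent, so VelZ is inactive.
Required activator CilP is absent, so *sovZ* is not transcribed.
→ *sovZ* is OFF.
Autoinducer-2 is absent, so QilR is active.
Mevalonate is absent, so GixT is active.
With repressor QilR bound, *oxaA* is not transcribed.
→ *oxaA* is OFF.
1 of the 5 genes is transcribed.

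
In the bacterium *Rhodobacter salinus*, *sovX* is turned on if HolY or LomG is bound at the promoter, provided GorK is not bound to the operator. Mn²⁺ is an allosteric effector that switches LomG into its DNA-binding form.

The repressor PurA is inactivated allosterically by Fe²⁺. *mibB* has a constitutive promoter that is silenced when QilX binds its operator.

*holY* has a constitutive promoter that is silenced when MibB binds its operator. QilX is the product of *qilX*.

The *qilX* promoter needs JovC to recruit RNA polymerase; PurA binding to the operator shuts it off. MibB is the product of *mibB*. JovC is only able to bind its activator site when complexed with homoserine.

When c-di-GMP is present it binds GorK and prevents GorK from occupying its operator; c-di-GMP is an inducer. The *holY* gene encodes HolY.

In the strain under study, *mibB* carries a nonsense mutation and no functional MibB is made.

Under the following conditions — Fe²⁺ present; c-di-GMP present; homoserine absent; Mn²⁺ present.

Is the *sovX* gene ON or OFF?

MibB is non-functional in this strain, so it has no effect.
With no repressor bound, *holY* is transcribed.
So HolY is produced and active.
c-di-GMP is present, so GorK is inactive.
Mn²⁺ is present, so LomG is active.
Activator HolY is present, so *sovX* is transcribed.

ON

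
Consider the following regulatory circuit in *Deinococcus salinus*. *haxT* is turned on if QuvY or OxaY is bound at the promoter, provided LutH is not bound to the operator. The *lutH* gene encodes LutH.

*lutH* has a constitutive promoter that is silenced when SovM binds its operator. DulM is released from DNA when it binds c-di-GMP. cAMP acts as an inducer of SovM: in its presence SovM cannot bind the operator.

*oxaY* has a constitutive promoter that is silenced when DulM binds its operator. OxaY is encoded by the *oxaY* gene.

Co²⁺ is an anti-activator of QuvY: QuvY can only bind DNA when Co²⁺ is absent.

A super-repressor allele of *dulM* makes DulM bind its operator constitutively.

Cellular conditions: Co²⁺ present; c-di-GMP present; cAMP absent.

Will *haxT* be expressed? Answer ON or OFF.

OFF

cAMP is absent, so SovM is active.
With repressor SovM bound, *lutH* is not transcribed.
So LutH is not produced.
Co²⁺ is present, so QuvY is inactive.
DulM is constitutively active in this strain.
With repressor DulM bound, *oxaY* is not transcribed.
So OxaY is not produced.
No activator is available at the *haxT* promoter, so *haxT* is not transcribed.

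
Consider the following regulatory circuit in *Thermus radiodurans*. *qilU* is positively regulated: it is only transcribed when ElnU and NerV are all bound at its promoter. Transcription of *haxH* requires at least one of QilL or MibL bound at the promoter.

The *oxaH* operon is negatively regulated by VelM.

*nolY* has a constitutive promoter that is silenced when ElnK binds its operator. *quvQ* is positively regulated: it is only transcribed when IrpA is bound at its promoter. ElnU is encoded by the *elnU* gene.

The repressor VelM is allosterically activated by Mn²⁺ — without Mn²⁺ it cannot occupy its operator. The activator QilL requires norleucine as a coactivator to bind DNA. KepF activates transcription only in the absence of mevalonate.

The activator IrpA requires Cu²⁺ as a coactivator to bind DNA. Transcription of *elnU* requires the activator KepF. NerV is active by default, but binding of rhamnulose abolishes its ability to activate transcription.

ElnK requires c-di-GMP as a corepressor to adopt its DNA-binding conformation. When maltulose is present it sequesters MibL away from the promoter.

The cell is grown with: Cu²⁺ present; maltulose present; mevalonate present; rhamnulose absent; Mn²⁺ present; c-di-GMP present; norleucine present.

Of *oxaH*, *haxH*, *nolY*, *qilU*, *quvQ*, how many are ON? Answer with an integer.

2

Mn²⁺ is present, so VelM is active.
With repressor VelM bound, *oxaH* is not transcribed.
→ *oxaH* is OFF.
Norleucine is present, so QilL is active.
Maltulose is present, so MibL is inactive.
Activator QilL is present, so *haxH* is transcribed.
→ *haxH* is ON.
c-di-GMP is present, so ElnK is active.
With repressor ElnK bound, *nolY* is not transcribed.
→ *nolY* is OFF.
Mevalonate is present, so KepF is inactive.
Required activator KepF is absent, so *elnU* is not transcribed.
So ElnU is not produced.
Rhamnulose is absent, so NerV is active.
Required activator ElnU is absent, so *qilU* is not transcribed.
→ *qilU* is OFF.
Cu²⁺ is present, so IrpA is active.
No repressor is bound and IrpA is active, so *quvQ* is transcribed.
→ *quvQ* is ON.
2 of the 5 genes are transcribed.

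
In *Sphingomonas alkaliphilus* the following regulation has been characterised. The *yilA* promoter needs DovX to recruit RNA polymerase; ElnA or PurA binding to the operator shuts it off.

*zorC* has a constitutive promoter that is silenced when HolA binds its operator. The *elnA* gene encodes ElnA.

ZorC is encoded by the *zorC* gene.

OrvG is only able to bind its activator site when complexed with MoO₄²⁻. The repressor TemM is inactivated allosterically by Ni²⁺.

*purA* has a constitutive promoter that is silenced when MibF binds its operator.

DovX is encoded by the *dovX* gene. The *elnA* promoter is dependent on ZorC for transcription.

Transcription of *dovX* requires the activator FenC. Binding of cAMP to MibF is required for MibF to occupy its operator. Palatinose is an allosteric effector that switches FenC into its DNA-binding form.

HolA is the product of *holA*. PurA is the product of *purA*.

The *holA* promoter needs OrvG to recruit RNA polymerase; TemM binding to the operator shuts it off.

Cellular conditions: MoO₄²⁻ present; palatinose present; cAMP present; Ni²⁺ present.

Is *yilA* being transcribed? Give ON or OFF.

MoO₄²⁻ is present, so OrvG is active.
Ni²⁺ is present, so TemM is inactive.
No repressor is bound and OrvG is active, so *holA* is transcribed.
So HolA is produced and active.
With repressor HolA bound, *zorC* is not transcribed.
So ZorC is not produced.
Required activator ZorC is absent, so *elnA* is not transcribed.
So ElnA is not produced.
cAMP is present, so MibF is active.
With repressor MibF bound, *purA* is not transcribed.
So PurA is not produced.
Palatinose is present, so FenC is active.
No repressor is bound and FenC is active, so *dovX* is transcribed.
So DovX is produced and active.
No repressor is bound and DovX is active, so *yilA* is transcribed.

ON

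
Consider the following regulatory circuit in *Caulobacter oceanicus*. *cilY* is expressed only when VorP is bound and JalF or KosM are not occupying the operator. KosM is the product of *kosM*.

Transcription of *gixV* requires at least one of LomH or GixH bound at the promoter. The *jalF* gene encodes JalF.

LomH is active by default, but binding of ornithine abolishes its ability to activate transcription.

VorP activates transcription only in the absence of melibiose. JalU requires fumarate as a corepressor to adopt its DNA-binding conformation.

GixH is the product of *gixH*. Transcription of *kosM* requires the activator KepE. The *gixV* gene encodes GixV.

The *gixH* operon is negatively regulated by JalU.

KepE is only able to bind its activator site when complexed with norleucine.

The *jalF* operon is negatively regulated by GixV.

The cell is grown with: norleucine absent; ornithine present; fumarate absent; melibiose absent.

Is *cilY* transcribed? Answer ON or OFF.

Ornithine is present, so LomH is inactive.
Fumarate is absent, so JalU is inactive.
With no repressor bound, *gixH* is transcribed.
So GixH is produced and active.
Activator GixH is present, so *gixV* is transcribed.
So GixV is produced and active.
With repressor GixV bound, *jalF* is not transcribed.
So JalF is not produced.
Melibiose is absent, so VorP is active.
Norleucine is absent, so KepE is inactive.
Required activator KepE is absent, so *kosM* is not transcribed.
So KosM is not produced.
No repressor is bound and VorP is active, so *cilY* is transcribed.

ON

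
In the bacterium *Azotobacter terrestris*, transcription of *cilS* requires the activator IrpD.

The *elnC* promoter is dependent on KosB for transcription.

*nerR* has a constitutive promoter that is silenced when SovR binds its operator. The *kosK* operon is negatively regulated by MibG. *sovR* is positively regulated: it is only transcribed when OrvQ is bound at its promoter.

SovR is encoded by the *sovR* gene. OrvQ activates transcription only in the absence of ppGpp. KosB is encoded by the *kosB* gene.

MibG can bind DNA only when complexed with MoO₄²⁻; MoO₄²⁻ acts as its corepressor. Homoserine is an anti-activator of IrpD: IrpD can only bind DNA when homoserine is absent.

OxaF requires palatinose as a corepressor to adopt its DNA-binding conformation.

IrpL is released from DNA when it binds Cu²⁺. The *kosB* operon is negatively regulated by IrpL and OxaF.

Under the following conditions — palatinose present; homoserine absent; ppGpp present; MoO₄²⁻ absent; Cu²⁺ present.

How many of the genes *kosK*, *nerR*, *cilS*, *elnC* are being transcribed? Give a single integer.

MoO₄²⁻ is absent, so MibG is inactive.
With no repressor bound, *kosK* is transcribed.
→ *kosK* is ON.
ppGpp is present, so OrvQ is inactive.
Required activator OrvQ is absent, so *sovR* is not transcribed.
So SovR is not produced.
With no repressor bound, *nerR* is transcribed.
→ *nerR* is ON.
Homoserine is absent, so IrpD is active.
No repressor is bound and IrpD is active, so *cilS* is transcribed.
→ *cilS* is ON.
Cu²⁺ is present, so IrpL is inactive.
Palatinose is present, so OxaF is active.
With repressor OxaF bound, *kosB* is not transcribed.
So KosB is not produced.
Required activator KosB is absent, so *elnC* is not transcribed.
→ *elnC* is OFF.
3 of the 4 genes are transcribed.

3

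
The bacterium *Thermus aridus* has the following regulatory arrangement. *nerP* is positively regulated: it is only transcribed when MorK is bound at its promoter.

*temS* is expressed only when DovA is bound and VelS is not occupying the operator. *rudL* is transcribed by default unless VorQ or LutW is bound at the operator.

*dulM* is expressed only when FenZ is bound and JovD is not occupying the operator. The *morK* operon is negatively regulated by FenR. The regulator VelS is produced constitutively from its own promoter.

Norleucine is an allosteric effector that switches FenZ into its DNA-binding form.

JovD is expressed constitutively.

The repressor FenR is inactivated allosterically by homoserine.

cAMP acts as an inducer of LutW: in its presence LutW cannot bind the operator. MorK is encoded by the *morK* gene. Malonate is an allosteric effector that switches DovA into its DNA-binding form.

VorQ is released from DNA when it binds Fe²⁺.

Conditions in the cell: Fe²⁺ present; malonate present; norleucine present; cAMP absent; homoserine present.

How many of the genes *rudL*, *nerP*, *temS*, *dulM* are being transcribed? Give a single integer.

1

Fe²⁺ is present, so VorQ is inactive.
cAMP is absent, so LutW is active.
With repressor LutW bound, *rudL* is not transcribed.
→ *rudL* is OFF.
Homoserine is present, so FenR is inactive.
With no repressor bound, *morK* is transcribed.
So MorK is produced and active.
No repressor is bound and MorK is active, so *nerP* is transcribed.
→ *nerP* is ON.
VelS is produced constitutively and is active.
Malonate is present, so DovA is active.
With repressor VelS bound, *temS* is not transcribed.
→ *temS* is OFF.
Norleucine is present, so FenZ is active.
JovD is produced constitutively and is active.
With repressor JovD bound, *dulM* is not transcribed.
→ *dulM* is OFF.
1 of the 4 genes is transcribed.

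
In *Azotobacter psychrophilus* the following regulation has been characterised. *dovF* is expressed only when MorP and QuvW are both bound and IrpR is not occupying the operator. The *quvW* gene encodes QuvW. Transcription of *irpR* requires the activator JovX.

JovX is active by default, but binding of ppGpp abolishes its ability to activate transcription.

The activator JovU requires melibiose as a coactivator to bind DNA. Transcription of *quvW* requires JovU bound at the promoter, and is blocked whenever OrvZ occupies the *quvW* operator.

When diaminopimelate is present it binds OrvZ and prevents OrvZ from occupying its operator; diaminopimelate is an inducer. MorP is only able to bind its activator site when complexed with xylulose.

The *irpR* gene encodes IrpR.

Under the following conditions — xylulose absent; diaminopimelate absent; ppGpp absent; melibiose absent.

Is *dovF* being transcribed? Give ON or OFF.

OFF

ppGpp is absent, so JovX is active.
No repressor is bound and JovX is active, so *irpR* is transcribed.
So IrpR is produced and active.
Xylulose is absent, so MorP is inactive.
Melibiose is absent, so JovU is inactive.
Diaminopimelate is absent, so OrvZ is active.
With repressor OrvZ bound, *quvW* is not transcribed.
So QuvW is not produced.
With repressor IrpR bound, *dovF* is not transcribed.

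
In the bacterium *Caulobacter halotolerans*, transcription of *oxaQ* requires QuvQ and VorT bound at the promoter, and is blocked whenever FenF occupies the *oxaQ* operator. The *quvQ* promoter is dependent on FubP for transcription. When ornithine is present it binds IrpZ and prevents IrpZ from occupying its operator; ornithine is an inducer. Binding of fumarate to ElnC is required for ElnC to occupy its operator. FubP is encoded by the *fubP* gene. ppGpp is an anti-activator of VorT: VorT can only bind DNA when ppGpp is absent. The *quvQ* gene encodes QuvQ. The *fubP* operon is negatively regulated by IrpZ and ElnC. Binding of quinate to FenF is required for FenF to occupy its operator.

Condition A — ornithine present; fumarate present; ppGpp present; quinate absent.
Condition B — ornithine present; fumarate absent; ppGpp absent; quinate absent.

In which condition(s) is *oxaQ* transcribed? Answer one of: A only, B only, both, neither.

Condition A:
Ornithine is present, so IrpZ is inactive.
Fumarate is present, so ElnC is active.
With repressor ElnC bound, *fubP* is not transcribed.
So FubP is not produced.
Required activator FubP is absent, so *quvQ* is not transcribed.
So QuvQ is not produced.
ppGpp is present, so VorT is inactive.
Quinate is absent, so FenF is inactive.
Required activator QuvQ is absent, so *oxaQ* is not transcribed.
→ *oxaQ* is OFF in A.
Condition B:
Ornithine is present, so IrpZ is inactive.
Fumarate is absent, so ElnC is inactive.
With no repressor bound, *fubP* is transcribed.
So FubP is produced and active.
No repressor is bound and FubP is active, so *quvQ* is transcribed.
So QuvQ is produced and active.
ppGpp is absent, so VorT is active.
Quinate is absent, so FenF is inactive.
No repressor is bound and QuvQ and VorT are active, so *oxaQ* is transcribed.
→ *oxaQ* is ON in B.

B only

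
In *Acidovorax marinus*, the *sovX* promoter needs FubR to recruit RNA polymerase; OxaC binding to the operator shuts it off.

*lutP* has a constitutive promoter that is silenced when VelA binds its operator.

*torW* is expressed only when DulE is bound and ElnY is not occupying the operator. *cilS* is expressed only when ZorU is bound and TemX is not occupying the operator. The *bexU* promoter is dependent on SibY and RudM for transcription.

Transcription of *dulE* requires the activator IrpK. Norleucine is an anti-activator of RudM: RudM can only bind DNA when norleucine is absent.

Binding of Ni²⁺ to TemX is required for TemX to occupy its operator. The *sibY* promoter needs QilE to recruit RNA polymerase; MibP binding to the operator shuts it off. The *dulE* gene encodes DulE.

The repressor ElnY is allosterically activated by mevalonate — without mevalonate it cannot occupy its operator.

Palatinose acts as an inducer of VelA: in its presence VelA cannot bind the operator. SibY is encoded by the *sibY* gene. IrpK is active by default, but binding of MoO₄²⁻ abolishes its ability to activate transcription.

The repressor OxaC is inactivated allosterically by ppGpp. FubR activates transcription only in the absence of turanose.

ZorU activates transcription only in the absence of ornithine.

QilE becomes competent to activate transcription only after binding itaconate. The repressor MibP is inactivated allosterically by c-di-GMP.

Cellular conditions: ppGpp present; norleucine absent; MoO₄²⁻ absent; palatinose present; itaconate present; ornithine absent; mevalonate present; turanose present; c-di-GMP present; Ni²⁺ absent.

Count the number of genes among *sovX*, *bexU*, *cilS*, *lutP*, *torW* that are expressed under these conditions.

3

ppGpp is present, so OxaC is inactive.
Turanose is present, so FubR is inactive.
Required activator FubR is absent, so *sovX* is not transcribed.
→ *sovX* is OFF.
c-di-GMP is present, so MibP is inactive.
Itaconate is present, so QilE is active.
No repressor is bound and QilE is active, so *sibY* is transcribed.
So SibY is produced and active.
Norleucine is absent, so RudM is active.
No repressor is bound and SibY and RudM are active, so *bexU* is transcribed.
→ *bexU* is ON.
Ornithine is absent, so ZorU is active.
Ni²⁺ is absent, so TemX is inactive.
No repressor is bound and ZorU is active, so *cilS* is transcribed.
→ *cilS* is ON.
Palatinose is present, so VelA is inactive.
With no repressor bound, *lutP* is transcribed.
→ *lutP* is ON.
MoO₄²⁻ is absent, so IrpK is active.
No repressor is bound and IrpK is active, so *dulE* is transcribed.
So DulE is produced and active.
Mevalonate is present, so ElnY is active.
With repressor ElnY bound, *torW* is not transcribed.
→ *torW* is OFF.
3 of the 5 genes are transcribed.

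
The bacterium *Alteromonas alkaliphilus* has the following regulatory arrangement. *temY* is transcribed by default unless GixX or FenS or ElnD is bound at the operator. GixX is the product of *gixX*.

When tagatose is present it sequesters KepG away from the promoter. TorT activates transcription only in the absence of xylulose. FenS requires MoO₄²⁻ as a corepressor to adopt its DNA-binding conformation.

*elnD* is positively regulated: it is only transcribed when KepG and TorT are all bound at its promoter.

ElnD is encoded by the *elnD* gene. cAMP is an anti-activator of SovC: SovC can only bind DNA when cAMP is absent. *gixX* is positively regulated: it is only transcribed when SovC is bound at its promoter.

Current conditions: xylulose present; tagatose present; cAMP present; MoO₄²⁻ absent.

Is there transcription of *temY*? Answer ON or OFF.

cAMP is present, so SovC is inactive.
Required activator SovC is absent, so *gixX* is not transcribed.
So GixX is not produced.
MoO₄²⁻ is absent, so FenS is inactive.
Tagatose is present, so KepG is inactive.
Xylulose is present, so TorT is inactive.
Required activator KepG is absent, so *elnD* is not transcribed.
So ElnD is not produced.
With no repressor bound, *temY* is transcribed.

ON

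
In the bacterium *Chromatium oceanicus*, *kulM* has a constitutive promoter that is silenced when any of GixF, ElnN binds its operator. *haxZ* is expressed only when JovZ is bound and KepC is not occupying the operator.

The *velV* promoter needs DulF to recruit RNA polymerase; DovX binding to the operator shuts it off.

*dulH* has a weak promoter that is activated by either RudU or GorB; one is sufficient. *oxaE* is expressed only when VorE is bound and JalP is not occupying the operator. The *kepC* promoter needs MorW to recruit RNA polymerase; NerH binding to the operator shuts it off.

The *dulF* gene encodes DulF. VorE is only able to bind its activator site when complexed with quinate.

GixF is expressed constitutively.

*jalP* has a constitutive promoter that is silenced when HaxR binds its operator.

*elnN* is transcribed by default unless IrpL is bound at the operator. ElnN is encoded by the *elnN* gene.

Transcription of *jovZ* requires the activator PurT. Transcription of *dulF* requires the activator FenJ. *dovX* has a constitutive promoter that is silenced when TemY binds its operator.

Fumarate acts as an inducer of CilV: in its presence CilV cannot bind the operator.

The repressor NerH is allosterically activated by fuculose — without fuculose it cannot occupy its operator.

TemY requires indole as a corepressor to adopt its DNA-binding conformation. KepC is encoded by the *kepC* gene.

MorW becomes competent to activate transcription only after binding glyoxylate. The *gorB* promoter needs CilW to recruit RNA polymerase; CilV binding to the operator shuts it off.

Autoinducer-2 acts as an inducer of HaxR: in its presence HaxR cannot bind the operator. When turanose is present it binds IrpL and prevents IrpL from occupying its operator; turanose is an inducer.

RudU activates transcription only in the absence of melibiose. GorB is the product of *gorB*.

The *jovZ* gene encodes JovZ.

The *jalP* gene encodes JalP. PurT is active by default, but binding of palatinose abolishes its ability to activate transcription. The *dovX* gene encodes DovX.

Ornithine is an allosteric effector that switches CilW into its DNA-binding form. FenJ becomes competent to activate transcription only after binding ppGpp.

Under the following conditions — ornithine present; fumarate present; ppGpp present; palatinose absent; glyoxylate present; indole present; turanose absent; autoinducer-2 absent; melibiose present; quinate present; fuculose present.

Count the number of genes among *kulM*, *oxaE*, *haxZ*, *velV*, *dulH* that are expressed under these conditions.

GixF is produced constitutively and is active.
Turanose is absent, so IrpL is active.
With repressor IrpL bound, *elnN* is not transcribed.
So ElnN is not produced.
With repressor GixF bound, *kulM* is not transcribed.
→ *kulM* is OFF.
Autoinducer-2 is absent, so HaxR is active.
With repressor HaxR bound, *jalP* is not transcribed.
So JalP is not produced.
Quinate is present, so VorE is active.
No repressor is bound and VorE is active, so *oxaE* is transcribed.
→ *oxaE* is ON.
Palatinose is absent, so PurT is active.
No repressor is bound and PurT is active, so *jovZ* is transcribed.
So JovZ is produced and active.
Glyoxylate is present, so MorW is active.
Fuculose is present, so NerH is active.
With repressor NerH bound, *kepC* is not transcribed.
So KepC is not produced.
No repressor is bound and JovZ is active, so *haxZ* is transcribed.
→ *haxZ* is ON.
ppGpp is present, so FenJ is active.
No repressor is bound and FenJ is active, so *dulF* is transcribed.
So DulF is produced and active.
Indole is present, so TemY is active.
With repressor TemY bound, *dovX* is not transcribed.
So DovX is not produced.
No repressor is bound and DulF is active, so *velV* is transcribed.
→ *velV* is ON.
Melibiose is present, so RudU is inactive.
Fumarate is present, so CilV is inactive.
Ornithine is present, so CilW is active.
No repressor is bound and CilW is active, so *gorB* is transcribed.
So GorB is produced and active.
Activator GorB is present, so *dulH* is transcribed.
→ *dulH* is ON.
4 of the 5 genes are transcribed.

4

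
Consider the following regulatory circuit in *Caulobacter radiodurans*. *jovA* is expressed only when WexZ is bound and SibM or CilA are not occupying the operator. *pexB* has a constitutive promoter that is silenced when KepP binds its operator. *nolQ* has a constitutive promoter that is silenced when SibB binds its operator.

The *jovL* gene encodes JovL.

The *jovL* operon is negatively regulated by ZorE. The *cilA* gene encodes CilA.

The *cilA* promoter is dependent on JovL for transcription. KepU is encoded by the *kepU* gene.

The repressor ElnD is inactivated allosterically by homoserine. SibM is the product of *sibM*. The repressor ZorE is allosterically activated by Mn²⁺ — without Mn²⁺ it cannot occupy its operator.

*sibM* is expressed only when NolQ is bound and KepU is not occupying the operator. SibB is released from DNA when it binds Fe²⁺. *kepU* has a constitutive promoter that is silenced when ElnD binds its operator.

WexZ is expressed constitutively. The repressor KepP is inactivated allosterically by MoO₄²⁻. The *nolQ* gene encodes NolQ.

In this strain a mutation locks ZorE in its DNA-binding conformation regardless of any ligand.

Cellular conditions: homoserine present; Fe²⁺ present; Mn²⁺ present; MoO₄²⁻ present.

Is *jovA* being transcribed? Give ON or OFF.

Homoserine is present, so ElnD is inactive.
With no repressor bound, *kepU* is transcribed.
So KepU is produced and active.
Fe²⁺ is present, so SibB is inactive.
With no repressor bound, *nolQ* is transcribed.
So NolQ is produced and active.
With repressor KepU bound, *sibM* is not transcribed.
So SibM is not produced.
ZorE is constitutively active in this strain.
With repressor ZorE bound, *jovL* is not transcribed.
So JovL is not produced.
Required activator JovL is absent, so *cilA* is not transcribed.
So CilA is not produced.
WexZ is produced constitutively and is active.
No repressor is bound and WexZ is active, so *jovA* is transcribed.

ON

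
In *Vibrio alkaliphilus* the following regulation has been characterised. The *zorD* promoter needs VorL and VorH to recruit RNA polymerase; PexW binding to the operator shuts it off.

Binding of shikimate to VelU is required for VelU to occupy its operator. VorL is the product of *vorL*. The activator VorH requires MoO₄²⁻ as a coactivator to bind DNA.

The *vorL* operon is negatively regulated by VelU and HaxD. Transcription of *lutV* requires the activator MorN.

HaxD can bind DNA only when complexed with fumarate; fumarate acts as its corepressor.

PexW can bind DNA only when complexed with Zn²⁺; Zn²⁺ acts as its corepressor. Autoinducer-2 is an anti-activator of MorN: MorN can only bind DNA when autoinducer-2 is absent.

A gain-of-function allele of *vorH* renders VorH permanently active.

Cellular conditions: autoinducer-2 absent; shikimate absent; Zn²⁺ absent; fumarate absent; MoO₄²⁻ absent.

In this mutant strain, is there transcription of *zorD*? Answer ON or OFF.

Shikimate is absent, so VelU is inactive.
Fumarate is absent, so HaxD is inactive.
With no repressor bound, *vorL* is transcribed.
So VorL is produced and active.
VorH is constitutively active in this strain.
Zn²⁺ is absent, so PexW is inactive.
No repressor is bound and VorL and VorH are active, so *zorD* is transcribed.

ON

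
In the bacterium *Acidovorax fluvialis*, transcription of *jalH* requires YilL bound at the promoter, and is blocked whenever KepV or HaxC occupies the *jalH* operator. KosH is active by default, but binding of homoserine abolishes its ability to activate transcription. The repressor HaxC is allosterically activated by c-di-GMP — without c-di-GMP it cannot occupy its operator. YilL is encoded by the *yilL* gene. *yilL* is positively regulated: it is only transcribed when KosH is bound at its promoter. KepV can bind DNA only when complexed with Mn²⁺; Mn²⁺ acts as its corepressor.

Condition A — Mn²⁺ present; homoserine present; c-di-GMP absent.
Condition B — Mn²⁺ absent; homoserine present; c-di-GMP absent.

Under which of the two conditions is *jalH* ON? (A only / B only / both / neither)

Condition A:
Mn²⁺ is present, so KepV is active.
Homoserine is present, so KosH is inactive.
Required activator KosH is absent, so *yilL* is not transcribed.
So YilL is not produced.
c-di-GMP is absent, so HaxC is inactive.
With repressor KepV bound, *jalH* is not transcribed.
→ *jalH* is OFF in A.
Condition B:
Mn²⁺ is absent, so KepV is inactive.
Homoserine is present, so KosH is inactive.
Required activator KosH is absent, so *yilL* is not transcribed.
So YilL is not produced.
c-di-GMP is absent, so HaxC is inactive.
Required activator YilL is absent, so *jalH* is not transcribed.
→ *jalH* is OFF in B.

neither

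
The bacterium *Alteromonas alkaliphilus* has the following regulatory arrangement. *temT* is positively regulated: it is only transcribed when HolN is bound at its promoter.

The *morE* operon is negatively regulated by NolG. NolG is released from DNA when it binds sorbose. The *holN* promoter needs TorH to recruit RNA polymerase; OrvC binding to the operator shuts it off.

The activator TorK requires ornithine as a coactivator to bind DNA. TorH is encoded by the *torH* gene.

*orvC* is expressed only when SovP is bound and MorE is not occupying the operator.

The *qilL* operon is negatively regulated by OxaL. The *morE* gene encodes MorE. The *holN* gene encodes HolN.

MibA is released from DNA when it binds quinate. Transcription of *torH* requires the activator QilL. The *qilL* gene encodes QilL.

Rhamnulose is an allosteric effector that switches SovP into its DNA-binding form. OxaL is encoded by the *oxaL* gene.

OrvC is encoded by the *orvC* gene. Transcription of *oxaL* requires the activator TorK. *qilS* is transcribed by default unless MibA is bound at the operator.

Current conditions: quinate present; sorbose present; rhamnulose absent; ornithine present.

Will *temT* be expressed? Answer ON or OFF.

OFF

Ornithine is present, so TorK is active.
No repressor is bound and TorK is active, so *oxaL* is transcribed.
So OxaL is produced and active.
With repressor OxaL bound, *qilL* is not transcribed.
So QilL is not produced.
Required activator QilL is absent, so *torH* is not transcribed.
So TorH is not produced.
Sorbose is present, so NolG is inactive.
With no repressor bound, *morE* is transcribed.
So MorE is produced and active.
Rhamnulose is absent, so SovP is inactive.
With repressor MorE bound, *orvC* is not transcribed.
So OrvC is not produced.
Required activator TorH is absent, so *holN* is not transcribed.
So HolN is not produced.
Required activator HolN is absent, so *temT* is not transcribed.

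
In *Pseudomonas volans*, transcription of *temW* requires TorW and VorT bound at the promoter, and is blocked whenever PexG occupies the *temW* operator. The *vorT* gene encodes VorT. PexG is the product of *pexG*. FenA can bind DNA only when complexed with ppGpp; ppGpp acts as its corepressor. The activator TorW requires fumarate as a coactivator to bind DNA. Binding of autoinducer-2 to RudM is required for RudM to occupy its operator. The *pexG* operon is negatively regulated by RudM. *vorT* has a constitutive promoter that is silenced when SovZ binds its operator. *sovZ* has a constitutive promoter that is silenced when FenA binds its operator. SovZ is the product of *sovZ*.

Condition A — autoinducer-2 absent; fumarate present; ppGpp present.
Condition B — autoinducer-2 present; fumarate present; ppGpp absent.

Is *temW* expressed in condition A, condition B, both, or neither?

neither

Condition A:
Autoinducer-2 is absent, so RudM is inactive.
With no repressor bound, *pexG* is transcribed.
So PexG is produced and active.
Fumarate is present, so TorW is active.
ppGpp is present, so FenA is active.
With repressor FenA bound, *sovZ* is not transcribed.
So SovZ is not produced.
With no repressor bound, *vorT* is transcribed.
So VorT is produced and active.
With repressor PexG bound, *temW* is not transcribed.
→ *temW* is OFF in A.
Condition B:
Autoinducer-2 is present, so RudM is active.
With repressor RudM bound, *pexG* is not transcribed.
So PexG is not produced.
Fumarate is present, so TorW is active.
ppGpp is absent, so FenA is inactive.
With no repressor bound, *sovZ* is transcribed.
So SovZ is produced and active.
With repressor SovZ bound, *vorT* is not transcribed.
So VorT is not produced.
Required activator VorT is absent, so *temW* is not transcribed.
→ *temW* is OFF in B.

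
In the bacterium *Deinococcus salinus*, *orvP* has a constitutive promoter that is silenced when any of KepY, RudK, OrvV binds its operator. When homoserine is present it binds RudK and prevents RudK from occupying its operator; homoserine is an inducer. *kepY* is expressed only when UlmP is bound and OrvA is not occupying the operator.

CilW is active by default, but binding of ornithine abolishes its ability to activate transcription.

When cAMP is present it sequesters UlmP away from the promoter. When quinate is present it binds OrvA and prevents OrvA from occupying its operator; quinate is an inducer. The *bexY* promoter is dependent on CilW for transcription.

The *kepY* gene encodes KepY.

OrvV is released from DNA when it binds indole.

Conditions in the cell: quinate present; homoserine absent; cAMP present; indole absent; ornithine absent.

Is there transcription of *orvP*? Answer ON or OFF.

OFF

cAMP is present, so UlmP is inactive.
Quinate is present, so OrvA is inactive.
Required activator UlmP is absent, so *kepY* is not transcribed.
So KepY is not produced.
Homoserine is absent, so RudK is active.
Indole is absent, so OrvV is active.
With repressor RudK bound, *orvP* is not transcribed.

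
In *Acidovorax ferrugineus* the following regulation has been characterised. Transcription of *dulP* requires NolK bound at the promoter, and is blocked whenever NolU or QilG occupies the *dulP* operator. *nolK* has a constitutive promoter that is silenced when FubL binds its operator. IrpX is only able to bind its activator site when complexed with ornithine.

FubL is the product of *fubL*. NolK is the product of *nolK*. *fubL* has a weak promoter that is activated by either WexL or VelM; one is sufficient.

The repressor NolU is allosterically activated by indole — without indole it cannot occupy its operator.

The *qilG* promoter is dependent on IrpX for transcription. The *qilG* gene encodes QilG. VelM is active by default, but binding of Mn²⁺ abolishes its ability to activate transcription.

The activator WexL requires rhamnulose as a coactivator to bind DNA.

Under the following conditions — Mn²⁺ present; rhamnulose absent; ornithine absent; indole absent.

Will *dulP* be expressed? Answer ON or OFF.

Rhamnulose is absent, so WexL is inactive.
Mn²⁺ is present, so VelM is inactive.
No activator is available at the *fubL* promoter, so *fubL* is not transcribed.
So FubL is not produced.
With no repressor bound, *nolK* is transcribed.
So NolK is produced and active.
Indole is absent, so NolU is inactive.
Ornithine is absent, so IrpX is inactive.
Required activator IrpX is absent, so *qilG* is not transcribed.
So QilG is not produced.
No repressor is bound and NolK is active, so *dulP* is transcribed.

ON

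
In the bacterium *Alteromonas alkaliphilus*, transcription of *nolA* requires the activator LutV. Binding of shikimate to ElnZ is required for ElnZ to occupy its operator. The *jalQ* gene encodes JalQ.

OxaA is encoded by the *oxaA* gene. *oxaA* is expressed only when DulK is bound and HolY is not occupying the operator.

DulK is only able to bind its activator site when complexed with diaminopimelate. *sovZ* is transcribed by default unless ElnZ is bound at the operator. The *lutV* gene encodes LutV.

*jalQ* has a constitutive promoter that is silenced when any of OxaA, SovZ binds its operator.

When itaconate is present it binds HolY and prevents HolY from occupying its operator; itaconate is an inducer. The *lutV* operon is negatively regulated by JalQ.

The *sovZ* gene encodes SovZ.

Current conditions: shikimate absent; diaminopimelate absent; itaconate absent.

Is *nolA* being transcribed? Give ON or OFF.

Diaminopimelate is absent, so DulK is inactive.
Itaconate is absent, so HolY is active.
With repressor HolY bound, *oxaA* is not transcribed.
So OxaA is not produced.
Shikimate is absent, so ElnZ is inactive.
With no repressor bound, *sovZ* is transcribed.
So SovZ is produced and active.
With repressor SovZ bound, *jalQ* is not transcribed.
So JalQ is not produced.
With no repressor bound, *lutV* is transcribed.
So LutV is produced and active.
No repressor is bound and LutV is active, so *nolA* is transcribed.

ON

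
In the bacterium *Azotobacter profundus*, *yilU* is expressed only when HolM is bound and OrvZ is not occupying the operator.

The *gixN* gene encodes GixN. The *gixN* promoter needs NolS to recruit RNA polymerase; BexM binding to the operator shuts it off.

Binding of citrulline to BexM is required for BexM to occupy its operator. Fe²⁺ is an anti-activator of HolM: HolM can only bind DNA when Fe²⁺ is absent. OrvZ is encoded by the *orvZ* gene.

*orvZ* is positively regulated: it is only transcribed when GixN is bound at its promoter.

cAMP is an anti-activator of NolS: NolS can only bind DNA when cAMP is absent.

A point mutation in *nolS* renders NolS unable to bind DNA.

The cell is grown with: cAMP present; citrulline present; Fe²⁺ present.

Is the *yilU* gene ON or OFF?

OFF

NolS is non-functional in this strain, so it has no effect.
Citrulline is present, so BexM is active.
With repressor BexM bound, *gixN* is not transcribed.
So GixN is not produced.
Required activator GixN is absent, so *orvZ* is not transcribed.
So OrvZ is not produced.
Fe²⁺ is present, so HolM is inactive.
Required activator HolM is absent, so *yilU* is not transcribed.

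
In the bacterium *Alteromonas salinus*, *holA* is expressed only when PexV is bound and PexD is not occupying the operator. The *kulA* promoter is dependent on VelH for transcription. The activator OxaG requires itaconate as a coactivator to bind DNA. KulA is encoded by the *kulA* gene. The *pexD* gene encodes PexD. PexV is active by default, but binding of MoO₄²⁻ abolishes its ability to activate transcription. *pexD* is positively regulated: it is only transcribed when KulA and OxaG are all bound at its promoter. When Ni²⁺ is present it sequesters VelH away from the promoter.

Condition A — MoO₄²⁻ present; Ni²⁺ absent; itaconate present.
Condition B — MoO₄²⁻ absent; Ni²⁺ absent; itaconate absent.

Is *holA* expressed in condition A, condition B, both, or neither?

Condition A:
MoO₄²⁻ is present, so PexV is inactive.
Ni²⁺ is absent, so VelH is active.
No repressor is bound and VelH is active, so *kulA* is transcribed.
So KulA is produced and active.
Itaconate is present, so OxaG is active.
No repressor is bound and KulA and OxaG are active, so *pexD* is transcribed.
So PexD is produced and active.
With repressor PexD bound, *holA* is not transcribed.
→ *holA* is OFF in A.
Condition B:
MoO₄²⁻ is absent, so PexV is active.
Ni²⁺ is absent, so VelH is active.
No repressor is bound and VelH is active, so *kulA* is transcribed.
So KulA is produced and active.
Itaconate is absent, so OxaG is inactive.
Required activator OxaG is absent, so *pexD* is not transcribed.
So PexD is not produced.
No repressor is bound and PexV is active, so *holA* is transcribed.
→ *holA* is ON in B.

B only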